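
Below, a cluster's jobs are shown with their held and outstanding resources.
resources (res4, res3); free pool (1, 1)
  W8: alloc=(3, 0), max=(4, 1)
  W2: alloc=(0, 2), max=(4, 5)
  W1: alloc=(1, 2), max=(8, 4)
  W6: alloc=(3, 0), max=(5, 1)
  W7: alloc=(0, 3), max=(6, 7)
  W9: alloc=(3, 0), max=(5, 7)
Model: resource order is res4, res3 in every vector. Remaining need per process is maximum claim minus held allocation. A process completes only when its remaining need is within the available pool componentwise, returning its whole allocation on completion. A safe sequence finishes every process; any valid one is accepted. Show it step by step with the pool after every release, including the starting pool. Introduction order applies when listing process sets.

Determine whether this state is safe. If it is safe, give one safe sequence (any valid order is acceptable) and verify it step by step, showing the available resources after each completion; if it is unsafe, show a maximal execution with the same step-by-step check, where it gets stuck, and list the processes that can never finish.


UNSAFE — no complete ordering exists.
Key observation: the wall is res3: completing W8, W6 brings the pool only to (7, 1), and all the rest need more.
The run W8, W6 cannot be extended any further. Check, step by step:
  pool = (1, 1)
  W8 needs (1, 1) <= (1, 1) -> finishes; pool += (3, 0) = (4, 1)
  W6 needs (2, 1) <= (4, 1) -> finishes; pool += (3, 0) = (7, 1)
  W2 cannot run: need (4, 3) vs free (7, 1) (insufficient res3)
  W1 cannot run: need (7, 2) vs free (7, 1) (insufficient res3)
  W7 cannot run: need (6, 4) vs free (7, 1) (insufficient res3)
  W9 cannot run: need (2, 7) vs free (7, 1) (insufficient res3)
Permanently blocked: W2, W1, W7 and W9.


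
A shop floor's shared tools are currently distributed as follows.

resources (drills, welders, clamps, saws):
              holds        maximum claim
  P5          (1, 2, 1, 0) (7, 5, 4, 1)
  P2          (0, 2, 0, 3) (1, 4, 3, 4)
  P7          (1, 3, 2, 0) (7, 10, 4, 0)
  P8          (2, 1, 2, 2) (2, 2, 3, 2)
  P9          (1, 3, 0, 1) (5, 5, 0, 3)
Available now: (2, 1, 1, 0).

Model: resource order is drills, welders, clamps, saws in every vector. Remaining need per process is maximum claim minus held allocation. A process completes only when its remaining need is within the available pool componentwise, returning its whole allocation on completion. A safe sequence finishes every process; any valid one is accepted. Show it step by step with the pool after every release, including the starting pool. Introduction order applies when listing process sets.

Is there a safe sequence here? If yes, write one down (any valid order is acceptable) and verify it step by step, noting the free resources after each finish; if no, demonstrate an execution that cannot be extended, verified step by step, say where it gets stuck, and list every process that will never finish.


UNSAFE.
Key observation: after P8, P2, P9 complete, (5, 7, 3, 6) is the best the pool ever gets, yet each leftover process wants more drills.
The run P8, P2, P9 cannot be extended any further. Step-by-step check:
  pool = (2, 1, 1, 0)
  run P8 (needs (0, 1, 1, 0), free (2, 1, 1, 0)); after release of (2, 1, 2, 2) the pool is (4, 2, 3, 2)
  run P2 (needs (1, 2, 3, 1), free (4, 2, 3, 2)); after release of (0, 2, 0, 3) the pool is (4, 4, 3, 5)
  run P9 (needs (4, 2, 0, 2), free (4, 4, 3, 5)); after release of (1, 3, 0, 1) the pool is (5, 7, 3, 6)
  P5 cannot run: need (6, 3, 3, 1) vs free (5, 7, 3, 6) (insufficient drills)
  P7 cannot run: need (6, 7, 2, 0) vs free (5, 7, 3, 6) (insufficient drills)
Permanently blocked: P5 and P7.


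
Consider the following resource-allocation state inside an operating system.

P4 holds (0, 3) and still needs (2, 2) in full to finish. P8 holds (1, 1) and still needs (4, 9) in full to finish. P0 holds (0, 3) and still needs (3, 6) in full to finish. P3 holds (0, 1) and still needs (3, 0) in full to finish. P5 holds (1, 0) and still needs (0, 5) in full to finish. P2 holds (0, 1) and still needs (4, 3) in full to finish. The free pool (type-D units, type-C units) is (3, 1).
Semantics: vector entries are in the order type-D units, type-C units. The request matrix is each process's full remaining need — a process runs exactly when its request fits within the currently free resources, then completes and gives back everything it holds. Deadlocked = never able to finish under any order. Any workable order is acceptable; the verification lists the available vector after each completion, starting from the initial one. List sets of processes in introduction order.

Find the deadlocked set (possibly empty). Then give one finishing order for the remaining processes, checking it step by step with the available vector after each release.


No process is deadlocked.
Key observation: P3 fits the free pool immediately, and its release cascades until everyone finishes.
A valid finishing order for the others: P3, P4, P5, P2, P0, P8. Verifying each step:
  pool = (3, 1)
  run P3 (needs (3, 0), free (3, 1)); after release of (0, 1) the pool is (3, 2)
  run P4 (needs (2, 2), free (3, 2)); after release of (0, 3) the pool is (3, 5)
  run P5 (needs (0, 5), free (3, 5)); after release of (1, 0) the pool is (4, 5)
  run P2 (needs (4, 3), free (4, 5)); after release of (0, 1) the pool is (4, 6)
  run P0 (needs (3, 6), free (4, 6)); after release of (0, 3) the pool is (4, 9)
  run P8 (needs (4, 9), free (4, 9)); after release of (1, 1) the pool is (5, 10)


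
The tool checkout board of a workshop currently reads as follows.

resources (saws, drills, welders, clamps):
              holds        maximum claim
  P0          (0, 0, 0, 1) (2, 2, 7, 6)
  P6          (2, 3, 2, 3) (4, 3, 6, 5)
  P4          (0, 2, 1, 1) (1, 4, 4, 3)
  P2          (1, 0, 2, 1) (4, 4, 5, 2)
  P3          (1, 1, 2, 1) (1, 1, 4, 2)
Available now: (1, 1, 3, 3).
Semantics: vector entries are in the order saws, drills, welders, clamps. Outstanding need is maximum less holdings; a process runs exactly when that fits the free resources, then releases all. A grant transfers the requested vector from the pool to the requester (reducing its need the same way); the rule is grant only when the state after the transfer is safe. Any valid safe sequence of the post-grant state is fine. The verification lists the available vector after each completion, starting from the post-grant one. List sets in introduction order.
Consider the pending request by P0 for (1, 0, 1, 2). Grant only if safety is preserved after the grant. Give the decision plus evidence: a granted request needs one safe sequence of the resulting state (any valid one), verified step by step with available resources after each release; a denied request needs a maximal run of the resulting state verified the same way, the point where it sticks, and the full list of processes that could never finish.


DENY: after the grant no complete ordering would exist.
Key observation: after P3, P4 the pool peaks at (1, 4, 5, 3), and each blocked process is short somewhere: P0 on welders; P6 on saws; P2 on saws.
After a pretend grant, a maximal execution: P3, P4 — then nothing else fits. Verifying each step:
  pool = (0, 1, 2, 1)
  P3: need (0, 0, 2, 1) fits (0, 1, 2, 1); releases (1, 1, 2, 1), pool now (1, 2, 4, 2)
  P4: need (1, 2, 3, 2) fits (1, 2, 4, 2); releases (0, 2, 1, 1), pool now (1, 4, 5, 3)
  P0 still needs (1, 2, 6, 3) but only (1, 4, 5, 3) is free — short on welders
  P6 still needs (2, 0, 4, 2) but only (1, 4, 5, 3) is free — short on saws
  P2 still needs (3, 4, 3, 1) but only (1, 4, 5, 3) is free — short on saws
Had the request been granted, P0, P6 and P2 could never finish.


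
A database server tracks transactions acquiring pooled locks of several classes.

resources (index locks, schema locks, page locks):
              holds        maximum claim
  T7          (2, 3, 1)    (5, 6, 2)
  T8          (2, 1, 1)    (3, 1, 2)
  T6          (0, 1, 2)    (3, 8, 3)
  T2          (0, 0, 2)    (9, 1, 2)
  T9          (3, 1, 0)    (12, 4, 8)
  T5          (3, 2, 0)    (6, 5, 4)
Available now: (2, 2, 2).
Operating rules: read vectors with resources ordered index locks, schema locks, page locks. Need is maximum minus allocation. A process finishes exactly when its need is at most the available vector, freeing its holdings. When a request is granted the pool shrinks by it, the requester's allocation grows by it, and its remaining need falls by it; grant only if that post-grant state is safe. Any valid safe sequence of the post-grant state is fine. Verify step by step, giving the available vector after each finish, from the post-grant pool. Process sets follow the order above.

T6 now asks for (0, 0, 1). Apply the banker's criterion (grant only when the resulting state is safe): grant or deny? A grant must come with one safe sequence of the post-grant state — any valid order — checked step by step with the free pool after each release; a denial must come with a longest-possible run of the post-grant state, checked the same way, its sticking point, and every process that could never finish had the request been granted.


DENY — the pretend-granted state is unsafe.
Key observation: after T8, T7 the pool peaks at (6, 6, 3), and each blocked process is short somewhere: T6 on schema locks; T2 on index locks; T9 on index locks, page locks; T5 on page locks.
Pretend the grant happened; the run T8, T7 goes as far as possible. Check, step by step:
  pool = (2, 2, 1)
  T8 needs (1, 0, 1) <= (2, 2, 1) -> finishes; pool += (2, 1, 1) = (4, 3, 2)
  T7 needs (3, 3, 1) <= (4, 3, 2) -> finishes; pool += (2, 3, 1) = (6, 6, 3)
  blocked: T6 wants (3, 7, 0), pool (6, 6, 3) — not enough schema locks
  blocked: T2 wants (9, 1, 0), pool (6, 6, 3) — not enough index locks
  blocked: T9 wants (9, 3, 8), pool (6, 6, 3) — not enough index locks and page locks
  blocked: T5 wants (3, 3, 4), pool (6, 6, 3) — not enough page locks
Had the request been granted, T6, T2, T9 and T5 could never finish.


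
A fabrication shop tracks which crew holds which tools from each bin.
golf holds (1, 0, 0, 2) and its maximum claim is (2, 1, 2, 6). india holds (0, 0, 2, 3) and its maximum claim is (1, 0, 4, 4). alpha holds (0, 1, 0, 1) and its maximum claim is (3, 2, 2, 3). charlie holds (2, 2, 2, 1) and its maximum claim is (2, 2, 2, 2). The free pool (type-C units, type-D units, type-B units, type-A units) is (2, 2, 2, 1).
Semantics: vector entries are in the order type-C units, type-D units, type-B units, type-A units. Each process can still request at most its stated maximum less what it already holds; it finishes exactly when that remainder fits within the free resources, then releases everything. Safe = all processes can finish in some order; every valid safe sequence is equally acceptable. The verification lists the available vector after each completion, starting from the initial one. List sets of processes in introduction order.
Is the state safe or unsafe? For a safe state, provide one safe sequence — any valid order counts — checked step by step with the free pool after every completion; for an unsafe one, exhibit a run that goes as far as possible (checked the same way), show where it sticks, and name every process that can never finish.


SAFE — a valid safe sequence is india, golf, alpha, charlie.
Key observation: the order's first zero-slack moment is india ((1, 0, 2, 1) needed, (2, 2, 2, 1) free — a requested resource with nothing to spare).
Walking it through:
  pool = (2, 2, 2, 1)
  india: need (1, 0, 2, 1) fits (2, 2, 2, 1); releases (0, 0, 2, 3), pool now (2, 2, 4, 4)
  golf: need (1, 1, 2, 4) fits (2, 2, 4, 4); releases (1, 0, 0, 2), pool now (3, 2, 4, 6)
  alpha: need (3, 1, 2, 2) fits (3, 2, 4, 6); releases (0, 1, 0, 1), pool now (3, 3, 4, 7)
  charlie: need (0, 0, 0, 1) fits (3, 3, 4, 7); releases (2, 2, 2, 1), pool now (5, 5, 6, 8)


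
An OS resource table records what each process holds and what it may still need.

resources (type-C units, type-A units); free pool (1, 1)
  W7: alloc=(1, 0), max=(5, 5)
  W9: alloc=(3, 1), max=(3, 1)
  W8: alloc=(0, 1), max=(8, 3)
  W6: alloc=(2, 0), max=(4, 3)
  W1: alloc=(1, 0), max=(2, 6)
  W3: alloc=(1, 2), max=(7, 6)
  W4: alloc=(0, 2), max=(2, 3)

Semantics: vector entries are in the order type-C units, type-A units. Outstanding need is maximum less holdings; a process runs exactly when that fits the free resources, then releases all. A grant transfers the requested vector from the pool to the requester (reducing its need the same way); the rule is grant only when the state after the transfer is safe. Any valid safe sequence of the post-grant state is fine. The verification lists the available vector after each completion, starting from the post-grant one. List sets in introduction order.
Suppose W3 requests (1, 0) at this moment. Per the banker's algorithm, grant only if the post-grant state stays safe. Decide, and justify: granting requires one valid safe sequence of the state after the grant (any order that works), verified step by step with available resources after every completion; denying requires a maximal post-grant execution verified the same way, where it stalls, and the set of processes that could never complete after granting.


GRANT: granting preserves safety; a valid post-grant sequence is W9, W4, W6, W3, W7, W1, W8.
Key observation: (0, 1) free after granting still covers W9 first, and each release covers the next.
Step-by-step check of the post-grant state:
  pool = (0, 1)
  W9 needs (0, 0) <= (0, 1) -> finishes; pool += (3, 1) = (3, 2)
  W4 needs (2, 1) <= (3, 2) -> finishes; pool += (0, 2) = (3, 4)
  W6 needs (2, 3) <= (3, 4) -> finishes; pool += (2, 0) = (5, 4)
  W3 needs (5, 4) <= (5, 4) -> finishes; pool += (2, 2) = (7, 6)
  W7 needs (4, 5) <= (7, 6) -> finishes; pool += (1, 0) = (8, 6)
  W1 needs (1, 6) <= (8, 6) -> finishes; pool += (1, 0) = (9, 6)
  W8 needs (8, 2) <= (9, 6) -> finishes; pool += (0, 1) = (9, 7)


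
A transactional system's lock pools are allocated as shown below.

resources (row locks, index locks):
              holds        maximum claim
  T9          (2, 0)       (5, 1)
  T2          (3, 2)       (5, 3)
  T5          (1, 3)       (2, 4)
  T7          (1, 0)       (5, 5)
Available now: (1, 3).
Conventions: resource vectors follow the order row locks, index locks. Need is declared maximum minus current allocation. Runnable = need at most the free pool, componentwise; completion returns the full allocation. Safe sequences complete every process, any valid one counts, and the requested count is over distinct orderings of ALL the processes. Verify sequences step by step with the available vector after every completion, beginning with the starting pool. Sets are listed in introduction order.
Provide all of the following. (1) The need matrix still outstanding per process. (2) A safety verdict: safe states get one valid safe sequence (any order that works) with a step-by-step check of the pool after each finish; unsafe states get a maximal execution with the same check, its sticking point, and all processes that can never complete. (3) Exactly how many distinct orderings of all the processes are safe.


(1) Remaining need (order row locks, index locks):
  T9: (3, 1)
  T2: (2, 1)
  T5: (1, 1)
  T7: (4, 5)
(2) SAFE. One safe sequence: T5, T2, T9, T7.
Key observation: reading the order forward, T5 is the first process whose need (1, 1) meets the free pool (1, 3) exactly on a resource it requests.
Verifying each step:
  pool = (1, 3)
  run T5 (needs (1, 1), free (1, 3)); after release of (1, 3) the pool is (2, 6)
  run T2 (needs (2, 1), free (2, 6)); after release of (3, 2) the pool is (5, 8)
  run T9 (needs (3, 1), free (5, 8)); after release of (2, 0) the pool is (7, 8)
  run T7 (needs (4, 5), free (7, 8)); after release of (1, 0) the pool is (8, 8)
(3) The exact count: 2 of the possible complete orderings are safe sequences.


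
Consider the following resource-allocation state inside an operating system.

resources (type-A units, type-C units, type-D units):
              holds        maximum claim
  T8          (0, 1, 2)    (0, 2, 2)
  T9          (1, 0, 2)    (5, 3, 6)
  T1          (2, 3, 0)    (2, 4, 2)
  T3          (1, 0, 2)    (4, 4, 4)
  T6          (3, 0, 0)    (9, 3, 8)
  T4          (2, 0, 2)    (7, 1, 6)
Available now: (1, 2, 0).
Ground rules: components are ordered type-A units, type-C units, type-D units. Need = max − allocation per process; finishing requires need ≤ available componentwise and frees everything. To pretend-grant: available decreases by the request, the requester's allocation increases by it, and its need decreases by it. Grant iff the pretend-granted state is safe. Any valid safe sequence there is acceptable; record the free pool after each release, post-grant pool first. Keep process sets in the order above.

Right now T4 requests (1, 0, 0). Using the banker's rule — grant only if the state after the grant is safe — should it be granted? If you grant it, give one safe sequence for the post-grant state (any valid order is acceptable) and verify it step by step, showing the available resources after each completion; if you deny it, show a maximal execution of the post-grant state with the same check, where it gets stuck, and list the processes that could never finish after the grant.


DENY — the pretend-granted state is unsafe.
Key observation: even finishing T8, T1 leaves just (2, 6, 2) free — too little type-A units for any of the remaining processes.
After a pretend grant, a maximal execution: T8, T1 — then nothing else fits. Walking it through:
  pool = (0, 2, 0)
  T8 needs (0, 1, 0) <= (0, 2, 0) -> finishes; pool += (0, 1, 2) = (0, 3, 2)
  T1 needs (0, 1, 2) <= (0, 3, 2) -> finishes; pool += (2, 3, 0) = (2, 6, 2)
  T9 still needs (4, 3, 4) but only (2, 6, 2) is free — short on type-A units and type-D units
  T3 still needs (3, 4, 2) but only (2, 6, 2) is free — short on type-A units
  T6 still needs (6, 3, 8) but only (2, 6, 2) is free — short on type-A units and type-D units
  T4 still needs (4, 1, 4) but only (2, 6, 2) is free — short on type-A units and type-D units
Processes that could never finish after the grant: T9, T3, T6 and T4.


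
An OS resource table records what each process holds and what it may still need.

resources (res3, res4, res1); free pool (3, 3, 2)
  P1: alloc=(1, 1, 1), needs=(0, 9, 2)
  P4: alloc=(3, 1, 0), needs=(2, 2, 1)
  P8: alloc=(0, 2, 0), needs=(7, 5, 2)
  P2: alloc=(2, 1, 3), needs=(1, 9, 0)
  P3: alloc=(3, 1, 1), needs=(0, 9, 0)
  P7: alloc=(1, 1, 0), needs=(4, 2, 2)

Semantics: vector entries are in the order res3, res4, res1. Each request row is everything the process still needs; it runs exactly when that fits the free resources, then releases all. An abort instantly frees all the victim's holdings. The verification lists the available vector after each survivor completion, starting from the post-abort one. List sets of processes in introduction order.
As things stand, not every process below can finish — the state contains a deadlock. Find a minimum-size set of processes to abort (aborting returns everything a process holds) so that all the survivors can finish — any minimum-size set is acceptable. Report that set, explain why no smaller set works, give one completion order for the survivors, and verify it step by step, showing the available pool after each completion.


The answer: abort P1 and P3.
Key observation: P2 was stuck for good until P1 and P3 gave back (4, 2, 2); in the order shown it finishes at step 4.
No one abort is enough; case by case: P1 alone leaves P2 blocked (short on res4); P4 alone leaves P1 blocked (short on res4); P8 alone leaves P1 blocked (short on res4); P2 alone leaves P1 blocked (short on res4); P3 alone leaves P1 blocked (short on res4); P7 alone leaves P1 blocked (short on res4).
Survivors finish in the order: P8, P4, P7, P2. Check, step by step (pool after the aborts first):
  pool = (7, 5, 4)
  P8 needs (7, 5, 2) <= (7, 5, 4) -> finishes; pool += (0, 2, 0) = (7, 7, 4)
  P4 needs (2, 2, 1) <= (7, 7, 4) -> finishes; pool += (3, 1, 0) = (10, 8, 4)
  P7 needs (4, 2, 2) <= (10, 8, 4) -> finishes; pool += (1, 1, 0) = (11, 9, 4)
  P2 needs (1, 9, 0) <= (11, 9, 4) -> finishes; pool += (2, 1, 3) = (13, 10, 7)


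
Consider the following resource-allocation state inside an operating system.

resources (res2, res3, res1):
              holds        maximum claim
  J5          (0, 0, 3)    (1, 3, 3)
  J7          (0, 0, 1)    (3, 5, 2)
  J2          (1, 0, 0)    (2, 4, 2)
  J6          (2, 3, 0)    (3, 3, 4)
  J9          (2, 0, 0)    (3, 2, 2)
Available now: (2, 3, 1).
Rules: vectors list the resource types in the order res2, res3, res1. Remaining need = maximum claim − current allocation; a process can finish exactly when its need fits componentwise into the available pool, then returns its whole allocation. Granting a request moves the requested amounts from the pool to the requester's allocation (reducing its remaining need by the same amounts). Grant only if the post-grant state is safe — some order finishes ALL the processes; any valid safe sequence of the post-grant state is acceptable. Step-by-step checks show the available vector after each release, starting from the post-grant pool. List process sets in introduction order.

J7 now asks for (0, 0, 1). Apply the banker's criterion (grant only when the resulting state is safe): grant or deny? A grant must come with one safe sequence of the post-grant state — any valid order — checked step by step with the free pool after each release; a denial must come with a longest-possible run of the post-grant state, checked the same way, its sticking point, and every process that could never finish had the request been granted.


DENY — the pretend-granted state is unsafe.
Key observation: after J5, J9 the pool peaks at (4, 3, 3), and each blocked process is short somewhere: J7 on res3; J2 on res3; J6 on res1.
After a pretend grant, a maximal execution: J5, J9 — then nothing else fits. Check, step by step:
  pool = (2, 3, 0)
  J5: need (1, 3, 0) fits (2, 3, 0); releases (0, 0, 3), pool now (2, 3, 3)
  J9: need (1, 2, 2) fits (2, 3, 3); releases (2, 0, 0), pool now (4, 3, 3)
  blocked: J7 wants (3, 5, 0), pool (4, 3, 3) — not enough res3
  blocked: J2 wants (1, 4, 2), pool (4, 3, 3) — not enough res3
  blocked: J6 wants (1, 0, 4), pool (4, 3, 3) — not enough res1
Processes that could never finish after the grant: J7, J2 and J6.


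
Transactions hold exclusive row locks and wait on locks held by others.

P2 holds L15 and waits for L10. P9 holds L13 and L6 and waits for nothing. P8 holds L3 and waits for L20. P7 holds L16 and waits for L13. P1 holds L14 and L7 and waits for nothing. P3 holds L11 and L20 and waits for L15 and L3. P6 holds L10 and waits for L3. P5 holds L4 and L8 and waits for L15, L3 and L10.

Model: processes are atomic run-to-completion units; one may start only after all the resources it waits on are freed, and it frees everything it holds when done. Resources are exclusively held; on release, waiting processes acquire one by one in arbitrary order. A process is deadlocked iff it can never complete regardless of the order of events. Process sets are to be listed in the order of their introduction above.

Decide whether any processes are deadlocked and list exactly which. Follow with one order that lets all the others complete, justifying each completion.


The deadlocked set is P2, P8, P3, P6 and P5.
Key observation: nobody on the ring P2 -> P6 -> P8 -> P3 -> P2 can start until another member finishes, which never happens; P5 waits into the deadlock from upstream.
The rest can finish in the order P9, P1, P7.
Verifying each step:
  run P9 (it waits on nothing); releases L13 and L6
  run P1 (it waits on nothing); releases L14 and L7
  P7 waits on L13 — all released -> runs and releases L16


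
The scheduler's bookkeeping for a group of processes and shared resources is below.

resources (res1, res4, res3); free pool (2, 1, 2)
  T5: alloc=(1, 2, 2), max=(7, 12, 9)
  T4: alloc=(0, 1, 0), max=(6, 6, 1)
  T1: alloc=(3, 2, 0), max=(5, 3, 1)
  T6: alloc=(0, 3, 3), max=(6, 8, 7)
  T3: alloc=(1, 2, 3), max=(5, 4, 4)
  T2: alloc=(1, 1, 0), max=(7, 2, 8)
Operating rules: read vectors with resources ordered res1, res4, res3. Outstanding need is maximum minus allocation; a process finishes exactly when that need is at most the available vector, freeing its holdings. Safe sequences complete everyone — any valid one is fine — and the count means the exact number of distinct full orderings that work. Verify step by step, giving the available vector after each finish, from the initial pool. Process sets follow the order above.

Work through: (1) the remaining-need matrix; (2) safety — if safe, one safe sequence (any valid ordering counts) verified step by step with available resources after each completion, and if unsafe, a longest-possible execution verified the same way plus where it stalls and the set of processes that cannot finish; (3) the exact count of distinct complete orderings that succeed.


(1) Need matrix, components ordered res1, res4, res3:
  T5: (6, 10, 7)
  T4: (6, 5, 1)
  T1: (2, 1, 1)
  T6: (6, 5, 4)
  T3: (4, 2, 1)
  T2: (6, 1, 8)
(2) The state is SAFE; one workable sequence: T1, T3, T6, T2, T4, T5.
Key observation: T1 marks the first exact bind of the order: its need (2, 1, 1) fits the free (2, 1, 2) with zero slack on a requested resource.
Check, step by step:
  pool = (2, 1, 2)
  T1 needs (2, 1, 1) <= (2, 1, 2) -> finishes; pool += (3, 2, 0) = (5, 3, 2)
  T3 needs (4, 2, 1) <= (5, 3, 2) -> finishes; pool += (1, 2, 3) = (6, 5, 5)
  T6 needs (6, 5, 4) <= (6, 5, 5) -> finishes; pool += (0, 3, 3) = (6, 8, 8)
  T2 needs (6, 1, 8) <= (6, 8, 8) -> finishes; pool += (1, 1, 0) = (7, 9, 8)
  T4 needs (6, 5, 1) <= (7, 9, 8) -> finishes; pool += (0, 1, 0) = (7, 10, 8)
  T5 needs (6, 10, 7) <= (7, 10, 8) -> finishes; pool += (1, 2, 2) = (8, 12, 10)
(3) Exactly 3 of the possible complete orderings are safe sequences.


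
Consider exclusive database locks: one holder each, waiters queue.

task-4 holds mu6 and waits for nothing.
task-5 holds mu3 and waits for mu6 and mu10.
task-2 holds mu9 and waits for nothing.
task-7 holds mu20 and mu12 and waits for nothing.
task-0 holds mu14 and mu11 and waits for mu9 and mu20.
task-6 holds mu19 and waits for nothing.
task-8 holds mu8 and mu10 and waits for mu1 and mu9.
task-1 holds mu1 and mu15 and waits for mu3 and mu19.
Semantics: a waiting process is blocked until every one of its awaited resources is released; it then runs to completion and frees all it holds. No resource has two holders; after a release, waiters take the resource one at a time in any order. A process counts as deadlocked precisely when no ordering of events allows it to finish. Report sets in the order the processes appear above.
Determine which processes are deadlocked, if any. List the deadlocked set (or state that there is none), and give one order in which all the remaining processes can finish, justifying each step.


The deadlocked set is task-5, task-8 and task-1.
Key observation: the waits loop around task-5 -> task-8 -> task-1 -> task-5 with no way out; no other process is dragged down with it.
The rest can finish in the order task-7, task-2, task-0, task-4, task-6.
Step-by-step check:
  task-7: no waits; runs immediately, freeing mu20 and mu12
  task-2: no waits; runs immediately, freeing mu9
  task-0 waits on mu9 and mu20 — all released -> runs and releases mu14 and mu11
  task-4: no waits; runs immediately, freeing mu6
  task-6: no waits; runs immediately, freeing mu19


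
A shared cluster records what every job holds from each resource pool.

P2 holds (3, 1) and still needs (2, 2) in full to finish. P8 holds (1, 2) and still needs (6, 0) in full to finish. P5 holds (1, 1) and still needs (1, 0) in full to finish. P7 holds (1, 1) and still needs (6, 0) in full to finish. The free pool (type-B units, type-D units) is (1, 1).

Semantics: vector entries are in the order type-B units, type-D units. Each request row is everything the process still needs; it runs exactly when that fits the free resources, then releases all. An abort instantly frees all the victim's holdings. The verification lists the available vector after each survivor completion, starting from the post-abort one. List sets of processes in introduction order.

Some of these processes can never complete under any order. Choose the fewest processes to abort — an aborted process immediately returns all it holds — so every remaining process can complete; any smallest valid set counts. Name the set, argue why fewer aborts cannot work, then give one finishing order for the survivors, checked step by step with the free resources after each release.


The answer: abort P7.
Key observation: no ordering could ever have run P8 before the abort of P7; with (1, 1) back in the pool it fits at step 3.
No smaller set exists: with zero aborts the deadlock remains.
One survivor order: P2, P5, P8. Walking it through (post-abort pool first):
  pool = (2, 2)
  P2 needs (2, 2) <= (2, 2) -> finishes; pool += (3, 1) = (5, 3)
  P5 needs (1, 0) <= (5, 3) -> finishes; pool += (1, 1) = (6, 4)
  P8 needs (6, 0) <= (6, 4) -> finishes; pool += (1, 2) = (7, 6)


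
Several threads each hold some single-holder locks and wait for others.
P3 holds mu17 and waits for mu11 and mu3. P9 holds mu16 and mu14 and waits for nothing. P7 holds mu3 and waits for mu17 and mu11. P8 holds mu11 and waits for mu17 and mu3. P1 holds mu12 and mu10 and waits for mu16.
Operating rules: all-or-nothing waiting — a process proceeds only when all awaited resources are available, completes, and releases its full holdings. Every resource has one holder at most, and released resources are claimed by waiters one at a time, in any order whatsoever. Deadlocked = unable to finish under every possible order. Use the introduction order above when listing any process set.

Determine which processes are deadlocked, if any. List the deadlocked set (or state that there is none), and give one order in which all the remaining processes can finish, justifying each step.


The deadlocked set is P3, P7 and P8.
Key observation: the loop P3 -> P7 -> P3 blocks itself forever; P8 is caught in further circular waits.
The rest can finish in the order P9, P1.
Verifying each step:
  P9: no waits; runs immediately, freeing mu16 and mu14
  P1: everything it awaited (mu16) is free; runs, freeing mu12 and mu10


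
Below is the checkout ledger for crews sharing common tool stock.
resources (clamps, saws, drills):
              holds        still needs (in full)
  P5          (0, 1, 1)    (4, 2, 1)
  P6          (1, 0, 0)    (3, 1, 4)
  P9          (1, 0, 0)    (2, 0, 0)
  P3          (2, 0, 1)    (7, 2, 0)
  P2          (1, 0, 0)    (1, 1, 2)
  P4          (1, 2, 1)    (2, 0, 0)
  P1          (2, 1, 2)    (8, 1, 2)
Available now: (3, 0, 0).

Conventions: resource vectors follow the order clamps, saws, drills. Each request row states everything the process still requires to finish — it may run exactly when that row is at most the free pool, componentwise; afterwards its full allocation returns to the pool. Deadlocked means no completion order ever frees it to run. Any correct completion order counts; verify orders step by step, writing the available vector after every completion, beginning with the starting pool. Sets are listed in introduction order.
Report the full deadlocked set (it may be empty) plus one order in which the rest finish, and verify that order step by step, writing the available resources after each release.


Deadlocked: P6, P3 and P1.
Key observation: after P4, P5, P2, P9 the pool peaks at (6, 3, 2), and each blocked process is short somewhere: P6 on drills; P3 on clamps; P1 on clamps.
One completion order for the rest: P4, P5, P2, P9. Walking it through:
  pool = (3, 0, 0)
  run P4 (needs (2, 0, 0), free (3, 0, 0)); after release of (1, 2, 1) the pool is (4, 2, 1)
  run P5 (needs (4, 2, 1), free (4, 2, 1)); after release of (0, 1, 1) the pool is (4, 3, 2)
  run P2 (needs (1, 1, 2), free (4, 3, 2)); after release of (1, 0, 0) the pool is (5, 3, 2)
  run P9 (needs (2, 0, 0), free (5, 3, 2)); after release of (1, 0, 0) the pool is (6, 3, 2)
The blocked processes can never fit:
  P6 still needs (3, 1, 4) but only (6, 3, 2) is free — short on drills
  P3 still needs (7, 2, 0) but only (6, 3, 2) is free — short on clamps
  P1 still needs (8, 1, 2) but only (6, 3, 2) is free — short on clamps


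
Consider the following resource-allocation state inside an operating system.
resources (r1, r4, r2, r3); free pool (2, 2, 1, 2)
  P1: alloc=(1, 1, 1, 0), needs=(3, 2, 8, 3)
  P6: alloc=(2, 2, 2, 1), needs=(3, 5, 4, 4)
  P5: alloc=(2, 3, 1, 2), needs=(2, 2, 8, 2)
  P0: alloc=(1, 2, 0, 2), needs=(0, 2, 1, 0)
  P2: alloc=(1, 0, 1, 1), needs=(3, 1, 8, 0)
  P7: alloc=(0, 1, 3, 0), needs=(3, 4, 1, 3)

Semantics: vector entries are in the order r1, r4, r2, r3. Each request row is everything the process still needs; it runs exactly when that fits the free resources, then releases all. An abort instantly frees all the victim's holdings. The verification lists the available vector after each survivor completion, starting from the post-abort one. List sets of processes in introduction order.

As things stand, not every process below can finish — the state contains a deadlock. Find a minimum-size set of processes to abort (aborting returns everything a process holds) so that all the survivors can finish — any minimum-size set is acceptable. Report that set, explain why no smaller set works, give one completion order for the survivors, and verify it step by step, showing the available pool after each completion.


The answer: abort P1 and P2.
Key observation: the returned (2, 1, 2, 1) from P1 and P2 is what brings P5 — unrunnable before, under any order — into play at step 4.
Minimality, checking each single-abort alternative: P1 alone leaves P5 blocked (short on r2); P6 alone leaves P1 blocked (short on r2); P5 alone leaves P1 blocked (short on r2); P0 alone leaves P1 blocked (short on r2); P2 alone leaves P1 blocked (short on r2); P7 alone leaves P1 blocked (short on r2).
One survivor order: P0, P7, P6, P5. Walking it through (post-abort pool first):
  pool = (4, 3, 3, 3)
  P0 needs (0, 2, 1, 0) <= (4, 3, 3, 3) -> finishes; pool += (1, 2, 0, 2) = (5, 5, 3, 5)
  P7 needs (3, 4, 1, 3) <= (5, 5, 3, 5) -> finishes; pool += (0, 1, 3, 0) = (5, 6, 6, 5)
  P6 needs (3, 5, 4, 4) <= (5, 6, 6, 5) -> finishes; pool += (2, 2, 2, 1) = (7, 8, 8, 6)
  P5 needs (2, 2, 8, 2) <= (7, 8, 8, 6) -> finishes; pool += (2, 3, 1, 2) = (9, 11, 9, 8)


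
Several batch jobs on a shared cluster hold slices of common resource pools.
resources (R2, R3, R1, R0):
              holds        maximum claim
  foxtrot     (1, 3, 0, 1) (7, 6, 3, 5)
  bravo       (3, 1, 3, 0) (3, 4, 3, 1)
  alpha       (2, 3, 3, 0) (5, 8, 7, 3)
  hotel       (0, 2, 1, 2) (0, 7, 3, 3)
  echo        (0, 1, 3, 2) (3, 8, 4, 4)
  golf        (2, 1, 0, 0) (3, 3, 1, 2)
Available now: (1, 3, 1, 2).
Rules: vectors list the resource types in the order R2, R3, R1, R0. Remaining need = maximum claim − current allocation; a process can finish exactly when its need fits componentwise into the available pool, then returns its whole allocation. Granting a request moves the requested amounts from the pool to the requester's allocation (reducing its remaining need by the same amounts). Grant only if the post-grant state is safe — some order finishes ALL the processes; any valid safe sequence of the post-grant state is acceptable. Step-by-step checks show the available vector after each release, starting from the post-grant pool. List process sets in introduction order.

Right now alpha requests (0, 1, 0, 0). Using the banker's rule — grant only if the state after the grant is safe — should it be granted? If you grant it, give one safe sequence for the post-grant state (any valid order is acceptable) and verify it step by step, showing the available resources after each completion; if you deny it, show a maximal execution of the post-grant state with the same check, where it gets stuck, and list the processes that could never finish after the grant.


DENY — the pretend-granted state is unsafe.
Key observation: after golf, bravo the pool peaks at (6, 4, 4, 2), and each blocked process is short somewhere: foxtrot on R0; alpha on R0; hotel on R3; echo on R3.
Pretend the grant happened; the run golf, bravo goes as far as possible. Walking it through:
  pool = (1, 2, 1, 2)
  golf: need (1, 2, 1, 2) fits (1, 2, 1, 2); releases (2, 1, 0, 0), pool now (3, 3, 1, 2)
  bravo: need (0, 3, 0, 1) fits (3, 3, 1, 2); releases (3, 1, 3, 0), pool now (6, 4, 4, 2)
  foxtrot still needs (6, 3, 3, 4) but only (6, 4, 4, 2) is free — short on R0
  alpha still needs (3, 4, 4, 3) but only (6, 4, 4, 2) is free — short on R0
  hotel still needs (0, 5, 2, 1) but only (6, 4, 4, 2) is free — short on R3
  echo still needs (3, 7, 1, 2) but only (6, 4, 4, 2) is free — short on R3
Had the request been granted, foxtrot, alpha, hotel and echo could never finish.


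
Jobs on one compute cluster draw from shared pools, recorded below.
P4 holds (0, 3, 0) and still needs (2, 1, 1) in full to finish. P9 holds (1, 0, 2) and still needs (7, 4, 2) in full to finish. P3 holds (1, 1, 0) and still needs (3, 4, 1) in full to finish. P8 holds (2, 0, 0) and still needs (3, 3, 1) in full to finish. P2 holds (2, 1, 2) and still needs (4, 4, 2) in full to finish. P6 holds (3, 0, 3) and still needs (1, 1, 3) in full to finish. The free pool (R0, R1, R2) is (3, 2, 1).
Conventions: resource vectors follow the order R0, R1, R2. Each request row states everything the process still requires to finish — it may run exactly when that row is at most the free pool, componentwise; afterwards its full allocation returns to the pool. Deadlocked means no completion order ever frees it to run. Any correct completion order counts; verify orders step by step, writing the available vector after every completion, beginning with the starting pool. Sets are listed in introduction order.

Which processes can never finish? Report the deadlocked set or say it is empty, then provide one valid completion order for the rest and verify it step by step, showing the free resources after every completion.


The deadlocked set is P9, P2 and P6.
Key observation: the wall is R2: completing P4, P3, P8 brings the pool only to (6, 6, 1), and all the rest need more.
A valid finishing order for the others: P4, P3, P8. Verifying each step:
  pool = (3, 2, 1)
  run P4 (needs (2, 1, 1), free (3, 2, 1)); after release of (0, 3, 0) the pool is (3, 5, 1)
  run P3 (needs (3, 4, 1), free (3, 5, 1)); after release of (1, 1, 0) the pool is (4, 6, 1)
  run P8 (needs (3, 3, 1), free (4, 6, 1)); after release of (2, 0, 0) the pool is (6, 6, 1)
None of the blocked processes ever fits:
  P9 still needs (7, 4, 2) but only (6, 6, 1) is free — short on R0 and R2
  P2 still needs (4, 4, 2) but only (6, 6, 1) is free — short on R2
  P6 still needs (1, 1, 3) but only (6, 6, 1) is free — short on R2


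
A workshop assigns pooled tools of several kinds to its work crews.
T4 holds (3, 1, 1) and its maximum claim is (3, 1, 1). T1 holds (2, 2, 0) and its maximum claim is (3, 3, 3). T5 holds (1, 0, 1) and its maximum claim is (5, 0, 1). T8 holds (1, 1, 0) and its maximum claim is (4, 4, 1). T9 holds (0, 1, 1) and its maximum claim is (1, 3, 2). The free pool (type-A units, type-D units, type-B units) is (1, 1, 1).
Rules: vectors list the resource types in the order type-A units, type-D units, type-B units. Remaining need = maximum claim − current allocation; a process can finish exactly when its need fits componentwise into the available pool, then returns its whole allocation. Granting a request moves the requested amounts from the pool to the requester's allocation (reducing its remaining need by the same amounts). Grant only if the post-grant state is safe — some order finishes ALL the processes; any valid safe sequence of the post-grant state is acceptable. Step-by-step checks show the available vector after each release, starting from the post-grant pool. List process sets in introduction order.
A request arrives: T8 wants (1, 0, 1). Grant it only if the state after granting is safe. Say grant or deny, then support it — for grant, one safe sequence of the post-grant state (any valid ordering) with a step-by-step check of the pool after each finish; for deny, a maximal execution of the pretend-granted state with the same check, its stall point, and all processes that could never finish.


GRANT: granting preserves safety; a valid post-grant sequence is T4, T9, T8, T5, T1.
Key observation: granting shrinks the pool to (0, 1, 0), yet T4 still fits and the chain goes through.
Verifying the post-grant state step by step:
  pool = (0, 1, 0)
  T4 needs (0, 0, 0) <= (0, 1, 0) -> finishes; pool += (3, 1, 1) = (3, 2, 1)
  T9 needs (1, 2, 1) <= (3, 2, 1) -> finishes; pool += (0, 1, 1) = (3, 3, 2)
  T8 needs (2, 3, 0) <= (3, 3, 2) -> finishes; pool += (2, 1, 1) = (5, 4, 3)
  T5 needs (4, 0, 0) <= (5, 4, 3) -> finishes; pool += (1, 0, 1) = (6, 4, 4)
  T1 needs (1, 1, 3) <= (6, 4, 4) -> finishes; pool += (2, 2, 0) = (8, 6, 4)
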